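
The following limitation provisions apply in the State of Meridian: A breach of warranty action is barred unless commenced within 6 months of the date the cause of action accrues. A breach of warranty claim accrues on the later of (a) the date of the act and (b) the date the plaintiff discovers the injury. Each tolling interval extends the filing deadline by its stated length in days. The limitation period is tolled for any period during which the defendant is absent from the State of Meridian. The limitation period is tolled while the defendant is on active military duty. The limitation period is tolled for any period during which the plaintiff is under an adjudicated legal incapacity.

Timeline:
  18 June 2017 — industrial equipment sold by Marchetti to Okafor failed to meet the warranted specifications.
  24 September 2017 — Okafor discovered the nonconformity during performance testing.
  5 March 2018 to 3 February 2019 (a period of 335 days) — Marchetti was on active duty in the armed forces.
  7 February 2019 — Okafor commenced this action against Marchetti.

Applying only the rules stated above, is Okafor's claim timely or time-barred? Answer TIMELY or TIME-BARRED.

TIMELY

The claim accrued on 24 September 2017 — the later of the 18 June 2017 act and the 24 September 2017 discovery.
The untolled deadline — 6 months after 24 September 2017 — is 24 March 2018.
The period was tolled for 335 days by the defendant's active military service (5 March 2018 to 3 February 2019), pushing the deadline to 22 February 2019.
Filing on 7 February 2019 beat the 22 February 2019 deadline — the action is timely.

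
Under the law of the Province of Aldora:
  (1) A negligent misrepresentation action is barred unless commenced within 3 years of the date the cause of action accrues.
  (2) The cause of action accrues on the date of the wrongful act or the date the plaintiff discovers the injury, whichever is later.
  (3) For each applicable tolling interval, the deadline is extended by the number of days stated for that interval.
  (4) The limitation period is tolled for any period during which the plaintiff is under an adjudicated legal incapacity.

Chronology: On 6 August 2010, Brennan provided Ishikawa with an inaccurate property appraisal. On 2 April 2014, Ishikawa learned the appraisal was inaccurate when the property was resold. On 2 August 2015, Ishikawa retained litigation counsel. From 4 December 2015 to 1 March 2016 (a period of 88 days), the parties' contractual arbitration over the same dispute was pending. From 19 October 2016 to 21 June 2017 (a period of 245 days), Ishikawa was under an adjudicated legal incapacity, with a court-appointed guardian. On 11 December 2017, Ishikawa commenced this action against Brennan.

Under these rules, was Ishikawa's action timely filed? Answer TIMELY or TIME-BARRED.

TIME-BARRED

Taking the later of the act (6 August 2010) and discovery (2 April 2014), the claim accrued on 2 April 2014.
Adding the 3 years base period to 2 April 2014 gives a deadline of 2 April 2017, before any tolling.
The period was tolled for 245 days by the plaintiff's legal incapacity (19 October 2016 to 21 June 2017), pushing the deadline to 3 December 2017.
No stated provision tolls the period for a pending arbitration, so the interval from 4 December 2015 to 1 March 2016 has no effect on the deadline.
Nothing else in the chronology tolls or restarts the period.
Ishikawa filed on 11 December 2017, after the 3 December 2017 deadline, so the action is time-barred.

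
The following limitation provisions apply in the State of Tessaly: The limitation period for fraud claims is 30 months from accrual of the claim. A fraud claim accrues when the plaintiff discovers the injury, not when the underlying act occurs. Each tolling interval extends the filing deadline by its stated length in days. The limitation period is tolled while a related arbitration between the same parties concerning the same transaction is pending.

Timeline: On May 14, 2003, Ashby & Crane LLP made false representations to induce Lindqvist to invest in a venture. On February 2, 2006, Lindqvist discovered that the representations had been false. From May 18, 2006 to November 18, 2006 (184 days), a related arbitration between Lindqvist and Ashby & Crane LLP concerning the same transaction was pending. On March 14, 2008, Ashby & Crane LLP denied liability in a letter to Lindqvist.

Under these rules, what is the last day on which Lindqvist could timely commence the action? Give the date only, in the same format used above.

February 2, 2009

Accrual is tied to discovery, so the period began on February 2, 2006 rather than on May 14, 2003 when the act occurred.
Adding the 30 months base period to February 2, 2006 gives a deadline of August 2, 2008, before any tolling.
Because the pending related arbitration ran from May 18, 2006 to November 18, 2006, the deadline is extended by 184 days to February 2, 2009.
Nothing else in the chronology tolls or restarts the period.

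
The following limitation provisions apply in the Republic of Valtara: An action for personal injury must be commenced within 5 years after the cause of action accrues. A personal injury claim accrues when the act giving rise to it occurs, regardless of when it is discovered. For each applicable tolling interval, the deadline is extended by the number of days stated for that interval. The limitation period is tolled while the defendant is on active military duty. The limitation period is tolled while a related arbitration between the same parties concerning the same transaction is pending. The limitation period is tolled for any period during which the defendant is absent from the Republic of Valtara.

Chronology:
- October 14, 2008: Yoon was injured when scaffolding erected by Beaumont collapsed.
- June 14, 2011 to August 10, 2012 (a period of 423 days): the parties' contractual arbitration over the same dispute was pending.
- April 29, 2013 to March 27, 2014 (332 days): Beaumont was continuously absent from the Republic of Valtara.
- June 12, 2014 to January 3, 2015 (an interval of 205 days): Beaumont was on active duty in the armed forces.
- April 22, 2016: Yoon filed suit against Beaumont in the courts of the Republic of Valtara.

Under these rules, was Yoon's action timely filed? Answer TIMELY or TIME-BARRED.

TIMELY

The limitation period began to run on October 14, 2008.
5 years from October 14, 2008 is October 14, 2013.
The period was tolled for 423 days by the pending related arbitration (June 14, 2011 to August 10, 2012), pushing the deadline to December 11, 2014.
The period was tolled for 332 days by the defendant's absence from the jurisdiction (April 29, 2013 to March 27, 2014), pushing the deadline to November 8, 2015.
The defendant's active military service from June 12, 2014 to January 3, 2015 tolled the period for 205 days, extending the deadline to May 31, 2016.
Filing on April 22, 2016 beat the May 31, 2016 deadline — the action is timely.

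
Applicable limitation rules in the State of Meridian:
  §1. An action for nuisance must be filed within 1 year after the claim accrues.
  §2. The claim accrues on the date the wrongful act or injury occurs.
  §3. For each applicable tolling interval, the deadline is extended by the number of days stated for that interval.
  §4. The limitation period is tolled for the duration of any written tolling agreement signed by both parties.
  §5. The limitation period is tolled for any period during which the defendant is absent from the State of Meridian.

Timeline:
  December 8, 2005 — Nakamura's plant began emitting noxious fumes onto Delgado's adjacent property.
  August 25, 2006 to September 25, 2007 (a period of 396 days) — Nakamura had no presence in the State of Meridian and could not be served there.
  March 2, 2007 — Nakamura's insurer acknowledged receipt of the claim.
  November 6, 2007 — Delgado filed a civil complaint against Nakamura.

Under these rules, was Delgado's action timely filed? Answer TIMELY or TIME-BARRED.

TIMELY

The claim accrued on December 8, 2005, the date of the act.
The untolled deadline — 1 year after December 8, 2005 — is December 8, 2006.
The period was tolled for 396 days by the defendant's absence from the jurisdiction (August 25, 2006 to September 25, 2007), pushing the deadline to January 8, 2008.
Nothing else in the chronology tolls or restarts the period.
The November 6, 2007 filing precedes the January 8, 2008 deadline; the claim is timely.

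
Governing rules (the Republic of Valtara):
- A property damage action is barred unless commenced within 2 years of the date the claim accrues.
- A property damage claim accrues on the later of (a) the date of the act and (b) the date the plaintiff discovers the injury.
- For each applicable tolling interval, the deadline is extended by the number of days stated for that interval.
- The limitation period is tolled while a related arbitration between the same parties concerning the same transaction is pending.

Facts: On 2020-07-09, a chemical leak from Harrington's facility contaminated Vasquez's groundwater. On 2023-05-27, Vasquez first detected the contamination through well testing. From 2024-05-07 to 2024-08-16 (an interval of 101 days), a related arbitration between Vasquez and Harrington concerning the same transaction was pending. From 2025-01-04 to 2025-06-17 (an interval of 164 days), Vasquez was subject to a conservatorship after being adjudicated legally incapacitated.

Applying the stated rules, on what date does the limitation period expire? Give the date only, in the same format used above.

2025-09-05

The claim accrued on 2023-05-27 — the later of the 2020-07-09 act and the 2023-05-27 discovery.
The untolled deadline — 2 years after 2023-05-27 — is 2025-05-27.
Because the pending related arbitration ran from 2024-05-07 to 2024-08-16, the deadline is extended by 101 days to 2025-09-05.
Although the plaintiff's incapacity ran from 2025-01-04 to 2025-06-17, the stated rules do not make that a tolling event, so it is disregarded.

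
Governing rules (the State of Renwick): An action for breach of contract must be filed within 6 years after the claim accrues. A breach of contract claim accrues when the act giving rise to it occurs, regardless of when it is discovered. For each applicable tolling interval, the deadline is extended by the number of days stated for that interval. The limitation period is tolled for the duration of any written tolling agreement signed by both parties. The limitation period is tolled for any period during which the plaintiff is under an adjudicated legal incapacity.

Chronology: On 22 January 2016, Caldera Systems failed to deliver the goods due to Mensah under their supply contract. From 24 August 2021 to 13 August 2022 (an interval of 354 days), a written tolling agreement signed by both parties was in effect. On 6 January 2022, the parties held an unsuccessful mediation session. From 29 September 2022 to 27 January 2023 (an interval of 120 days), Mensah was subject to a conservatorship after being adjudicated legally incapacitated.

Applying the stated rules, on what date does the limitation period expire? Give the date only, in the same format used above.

11 May 2023

The limitation period began to run on 22 January 2016.
The untolled deadline — 6 years after 22 January 2016 — is 22 January 2022.
Because the written tolling agreement ran from 24 August 2021 to 13 August 2022, the deadline is extended by 354 days to 11 January 2023.
The plaintiff's legal incapacity from 29 September 2022 to 27 January 2023 tolled the period for 120 days, extending the deadline to 11 May 2023.
None of the other events listed affects the running of the period under the stated rules.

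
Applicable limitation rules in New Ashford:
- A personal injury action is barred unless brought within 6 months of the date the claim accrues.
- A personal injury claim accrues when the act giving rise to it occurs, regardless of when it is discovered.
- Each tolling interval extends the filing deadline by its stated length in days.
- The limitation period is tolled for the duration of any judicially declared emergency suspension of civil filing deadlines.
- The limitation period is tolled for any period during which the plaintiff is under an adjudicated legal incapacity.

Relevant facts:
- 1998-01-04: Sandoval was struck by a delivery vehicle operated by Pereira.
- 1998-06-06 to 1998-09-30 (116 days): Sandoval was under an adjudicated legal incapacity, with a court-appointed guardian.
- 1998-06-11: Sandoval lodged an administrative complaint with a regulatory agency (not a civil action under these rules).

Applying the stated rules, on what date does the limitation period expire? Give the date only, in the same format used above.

1998-10-28

The claim accrued on 1998-01-04, the date of the act.
Adding the 6 months base period to 1998-01-04 gives a deadline of 1998-07-04, before any tolling.
Because the plaintiff's legal incapacity ran from 1998-06-06 to 1998-09-30, the deadline is extended by 116 days to 1998-10-28.
Nothing else in the chronology tolls or restarts the period.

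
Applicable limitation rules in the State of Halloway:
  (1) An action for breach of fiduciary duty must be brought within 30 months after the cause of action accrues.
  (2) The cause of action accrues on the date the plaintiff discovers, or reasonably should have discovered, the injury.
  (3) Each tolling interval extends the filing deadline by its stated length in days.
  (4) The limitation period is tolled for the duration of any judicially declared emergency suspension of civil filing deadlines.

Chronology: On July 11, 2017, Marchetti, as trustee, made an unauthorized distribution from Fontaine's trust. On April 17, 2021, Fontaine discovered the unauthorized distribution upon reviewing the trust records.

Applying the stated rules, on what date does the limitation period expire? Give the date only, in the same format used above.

Under the discovery rule, the claim accrued on April 17, 2021, when Fontaine discovered the injury — not on the July 11, 2017 date of the underlying act.
Adding the 30 months base period to April 17, 2021 gives a deadline of October 17, 2023, before any tolling.

October 17, 2023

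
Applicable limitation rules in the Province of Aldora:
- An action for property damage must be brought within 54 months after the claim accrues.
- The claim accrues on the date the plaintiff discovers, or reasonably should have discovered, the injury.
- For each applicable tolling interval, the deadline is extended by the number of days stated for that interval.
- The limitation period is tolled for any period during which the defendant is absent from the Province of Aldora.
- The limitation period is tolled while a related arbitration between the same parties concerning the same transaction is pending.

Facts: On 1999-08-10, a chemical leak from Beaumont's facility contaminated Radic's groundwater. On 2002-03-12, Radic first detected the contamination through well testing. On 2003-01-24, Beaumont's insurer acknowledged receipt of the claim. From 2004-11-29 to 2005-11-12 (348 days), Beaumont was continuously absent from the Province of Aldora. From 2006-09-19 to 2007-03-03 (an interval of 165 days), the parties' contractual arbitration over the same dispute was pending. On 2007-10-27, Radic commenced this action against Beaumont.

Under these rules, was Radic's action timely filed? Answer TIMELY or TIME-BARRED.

The claim did not accrue until Radic discovered the injury on 2002-03-12; the 1999-08-10 act date does not start the clock under the stated rule.
The untolled deadline — 54 months after 2002-03-12 — is 2006-09-12.
The period was tolled for 348 days by the defendant's absence from the jurisdiction (2004-11-29 to 2005-11-12), pushing the deadline to 2007-08-26.
The pending related arbitration from 2006-09-19 to 2007-03-03 tolled the period for 165 days, extending the deadline to 2008-02-07.
None of the other events listed affects the running of the period under the stated rules.
Filing on 2007-10-27 beat the 2008-02-07 deadline — the action is timely.

TIMELY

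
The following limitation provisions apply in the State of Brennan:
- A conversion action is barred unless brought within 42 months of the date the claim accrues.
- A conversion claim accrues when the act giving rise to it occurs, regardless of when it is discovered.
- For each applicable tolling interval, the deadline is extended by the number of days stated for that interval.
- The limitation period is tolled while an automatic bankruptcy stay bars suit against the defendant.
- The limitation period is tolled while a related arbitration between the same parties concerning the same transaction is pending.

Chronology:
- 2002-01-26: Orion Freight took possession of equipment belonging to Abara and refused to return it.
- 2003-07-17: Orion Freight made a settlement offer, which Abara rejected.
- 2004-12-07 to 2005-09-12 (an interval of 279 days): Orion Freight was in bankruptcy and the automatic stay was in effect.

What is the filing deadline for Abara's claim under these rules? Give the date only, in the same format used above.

The claim accrued on 2002-01-26, the date of the act.
Adding the 42 months base period to 2002-01-26 gives a deadline of 2005-07-26, before any tolling.
The automatic bankruptcy stay from 2004-12-07 to 2005-09-12 tolled the period for 279 days, extending the deadline to 2006-05-01.
The other events in the timeline have no effect on the limitation period under the stated rules.

2006-05-01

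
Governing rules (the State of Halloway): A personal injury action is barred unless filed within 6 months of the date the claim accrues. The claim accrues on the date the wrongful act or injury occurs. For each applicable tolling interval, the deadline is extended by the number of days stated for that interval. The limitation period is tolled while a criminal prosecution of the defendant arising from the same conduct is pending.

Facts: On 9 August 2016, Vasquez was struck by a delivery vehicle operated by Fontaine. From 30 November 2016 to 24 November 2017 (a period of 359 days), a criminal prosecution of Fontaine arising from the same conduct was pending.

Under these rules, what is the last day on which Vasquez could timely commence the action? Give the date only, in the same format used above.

3 February 2018

The claim accrued on 9 August 2016, when the wrongful act occurred.
6 months from 9 August 2016 is 9 February 2017.
Because the pending criminal prosecution ran from 30 November 2016 to 24 November 2017, the deadline is extended by 359 days to 3 February 2018.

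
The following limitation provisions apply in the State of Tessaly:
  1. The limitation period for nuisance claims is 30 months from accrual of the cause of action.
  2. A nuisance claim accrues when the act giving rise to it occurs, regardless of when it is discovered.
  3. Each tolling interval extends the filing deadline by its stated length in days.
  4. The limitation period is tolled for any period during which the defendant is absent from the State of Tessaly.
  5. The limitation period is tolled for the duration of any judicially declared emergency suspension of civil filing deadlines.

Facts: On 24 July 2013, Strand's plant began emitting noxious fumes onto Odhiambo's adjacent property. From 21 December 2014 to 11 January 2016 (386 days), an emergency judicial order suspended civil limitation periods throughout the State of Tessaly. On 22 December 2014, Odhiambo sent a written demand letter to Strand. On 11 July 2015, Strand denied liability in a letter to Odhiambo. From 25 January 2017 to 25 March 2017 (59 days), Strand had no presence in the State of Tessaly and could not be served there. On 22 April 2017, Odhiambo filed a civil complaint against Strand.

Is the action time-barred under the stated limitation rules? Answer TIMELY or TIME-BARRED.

The cause of action accrued on 24 July 2013, the date of the act.
Adding the 30 months base period to 24 July 2013 gives a deadline of 24 January 2016, before any tolling.
The period was tolled for 386 days by the emergency suspension of filing deadlines (21 December 2014 to 11 January 2016), pushing the deadline to 13 February 2017.
The defendant's absence from the jurisdiction from 25 January 2017 to 25 March 2017 tolled the period for 59 days, extending the deadline to 13 April 2017.
Nothing else in the chronology tolls or restarts the period.
Odhiambo filed on 22 April 2017, after the 13 April 2017 deadline, so the action is time-barred.

TIME-BARRED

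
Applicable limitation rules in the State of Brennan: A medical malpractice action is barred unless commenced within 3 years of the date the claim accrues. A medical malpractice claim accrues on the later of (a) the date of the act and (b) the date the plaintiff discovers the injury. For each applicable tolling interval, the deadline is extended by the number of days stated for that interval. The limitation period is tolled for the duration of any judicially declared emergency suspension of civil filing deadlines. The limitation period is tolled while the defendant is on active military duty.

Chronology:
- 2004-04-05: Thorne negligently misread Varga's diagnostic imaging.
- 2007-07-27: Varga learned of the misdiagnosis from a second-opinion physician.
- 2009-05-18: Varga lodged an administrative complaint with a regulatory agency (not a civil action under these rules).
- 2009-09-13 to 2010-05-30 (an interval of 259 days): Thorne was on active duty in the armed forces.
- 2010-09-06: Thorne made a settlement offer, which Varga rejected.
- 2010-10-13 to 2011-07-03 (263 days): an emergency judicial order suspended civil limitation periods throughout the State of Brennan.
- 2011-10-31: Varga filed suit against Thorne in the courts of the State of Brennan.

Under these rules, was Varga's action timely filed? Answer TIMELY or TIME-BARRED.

TIMELY

Taking the later of the act (2004-04-05) and discovery (2007-07-27), the claim accrued on 2007-07-27.
3 years from 2007-07-27 is 2010-07-27.
The defendant's active military service from 2009-09-13 to 2010-05-30 tolled the period for 259 days, extending the deadline to 2011-04-12.
The emergency suspension of filing deadlines from 2010-10-13 to 2011-07-03 tolled the period for 263 days, extending the deadline to 2011-12-31.
The other events in the timeline have no effect on the limitation period under the stated rules.
The 2011-10-31 filing precedes the 2011-12-31 deadline; the claim is timely.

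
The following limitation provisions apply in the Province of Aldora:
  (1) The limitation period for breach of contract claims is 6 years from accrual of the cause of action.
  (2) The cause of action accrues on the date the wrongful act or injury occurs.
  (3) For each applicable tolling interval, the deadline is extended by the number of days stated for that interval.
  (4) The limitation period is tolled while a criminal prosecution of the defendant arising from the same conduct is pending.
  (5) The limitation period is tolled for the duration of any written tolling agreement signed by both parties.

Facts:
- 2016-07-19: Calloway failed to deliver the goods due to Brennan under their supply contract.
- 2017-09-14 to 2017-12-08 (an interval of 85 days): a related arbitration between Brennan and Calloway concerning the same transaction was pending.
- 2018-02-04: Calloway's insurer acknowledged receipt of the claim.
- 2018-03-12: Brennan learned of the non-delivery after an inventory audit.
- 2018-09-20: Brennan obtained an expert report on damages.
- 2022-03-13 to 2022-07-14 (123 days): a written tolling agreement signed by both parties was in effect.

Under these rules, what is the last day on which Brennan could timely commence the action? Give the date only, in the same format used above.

2022-11-19

Accrual is governed by the date of the act, so the period began to run on 2016-07-19; the later discovery on 2018-03-12 is irrelevant under the stated rule.
The untolled deadline — 6 years after 2016-07-19 — is 2022-07-19.
The period was tolled for 123 days by the written tolling agreement (2022-03-13 to 2022-07-14), pushing the deadline to 2022-11-19.
The pending related arbitration from 2017-09-14 to 2017-12-08 does not toll the period, because no stated rule makes a pending arbitration a tolling event.
None of the other events listed affects the running of the period under the stated rules.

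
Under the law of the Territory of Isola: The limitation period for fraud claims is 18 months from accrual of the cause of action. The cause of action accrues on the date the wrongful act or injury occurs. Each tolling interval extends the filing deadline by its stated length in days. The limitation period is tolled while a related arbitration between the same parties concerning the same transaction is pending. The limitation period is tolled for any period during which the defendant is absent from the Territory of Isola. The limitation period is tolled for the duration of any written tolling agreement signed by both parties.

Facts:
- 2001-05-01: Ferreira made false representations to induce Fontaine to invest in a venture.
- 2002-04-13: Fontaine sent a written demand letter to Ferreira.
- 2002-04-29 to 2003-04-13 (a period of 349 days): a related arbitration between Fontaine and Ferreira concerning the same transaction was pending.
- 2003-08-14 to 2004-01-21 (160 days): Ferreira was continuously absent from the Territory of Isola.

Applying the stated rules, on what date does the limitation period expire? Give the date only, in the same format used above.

2004-03-24

The limitation period began to run on 2001-05-01.
Adding the 18 months base period to 2001-05-01 gives a deadline of 2002-11-01, before any tolling.
The pending related arbitration from 2002-04-29 to 2003-04-13 tolled the period for 349 days, extending the deadline to 2003-10-16.
Because the defendant's absence from the jurisdiction ran from 2003-08-14 to 2004-01-21, the deadline is extended by 160 days to 2004-03-24.
Nothing else in the chronology tolls or restarts the period.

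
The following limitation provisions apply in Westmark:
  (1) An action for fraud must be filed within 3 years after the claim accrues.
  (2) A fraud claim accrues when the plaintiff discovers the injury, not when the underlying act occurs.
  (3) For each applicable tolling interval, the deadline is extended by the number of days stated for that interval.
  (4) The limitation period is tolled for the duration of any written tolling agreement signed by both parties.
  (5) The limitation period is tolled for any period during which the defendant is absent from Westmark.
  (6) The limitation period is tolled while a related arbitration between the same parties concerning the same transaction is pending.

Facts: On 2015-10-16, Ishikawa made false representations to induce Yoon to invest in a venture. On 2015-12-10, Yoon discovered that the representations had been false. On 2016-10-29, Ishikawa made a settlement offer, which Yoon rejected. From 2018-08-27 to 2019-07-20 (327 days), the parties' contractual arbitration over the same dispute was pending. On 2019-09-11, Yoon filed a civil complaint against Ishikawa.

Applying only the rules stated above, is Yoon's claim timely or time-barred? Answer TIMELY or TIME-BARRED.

Under the discovery rule, the claim accrued on 2015-12-10, when Yoon discovered the injury — not on the 2015-10-16 date of the underlying act.
3 years from 2015-12-10 is 2018-12-10.
The pending related arbitration from 2018-08-27 to 2019-07-20 tolled the period for 327 days, extending the deadline to 2019-11-02.
None of the other events listed affects the running of the period under the stated rules.
Filing on 2019-09-11 beat the 2019-11-02 deadline — the action is timely.

TIMELY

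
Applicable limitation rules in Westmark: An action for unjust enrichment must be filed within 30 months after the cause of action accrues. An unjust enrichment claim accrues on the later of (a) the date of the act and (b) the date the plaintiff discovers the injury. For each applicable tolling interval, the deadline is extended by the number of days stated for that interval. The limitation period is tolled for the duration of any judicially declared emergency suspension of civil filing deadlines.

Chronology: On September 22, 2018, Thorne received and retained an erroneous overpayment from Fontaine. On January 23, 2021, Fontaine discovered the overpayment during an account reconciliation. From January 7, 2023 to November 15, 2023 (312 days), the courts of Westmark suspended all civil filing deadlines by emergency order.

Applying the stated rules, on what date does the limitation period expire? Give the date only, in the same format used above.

Because discovery on January 23, 2021 post-dates the September 22, 2018 act, accrual under the later-of rule falls on January 23, 2021.
The untolled deadline — 30 months after January 23, 2021 — is July 23, 2023.
The period was tolled for 312 days by the emergency suspension of filing deadlines (January 7, 2023 to November 15, 2023), pushing the deadline to May 30, 2024.

May 30, 2024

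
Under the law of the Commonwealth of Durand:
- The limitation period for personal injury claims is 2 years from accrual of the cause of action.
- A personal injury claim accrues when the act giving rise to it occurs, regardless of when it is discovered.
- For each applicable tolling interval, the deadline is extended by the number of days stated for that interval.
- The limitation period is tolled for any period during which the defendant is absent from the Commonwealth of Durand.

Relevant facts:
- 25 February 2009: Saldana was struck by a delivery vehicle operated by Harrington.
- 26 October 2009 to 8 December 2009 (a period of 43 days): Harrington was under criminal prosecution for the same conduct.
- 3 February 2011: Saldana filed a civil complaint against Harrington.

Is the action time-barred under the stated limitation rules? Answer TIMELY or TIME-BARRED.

The claim accrued on 25 February 2009, when the wrongful act occurred.
Adding the 2 years base period to 25 February 2009 gives a deadline of 25 February 2011, before any tolling.
The pending criminal prosecution from 26 October 2009 to 8 December 2009 does not toll the period, because no stated rule makes a criminal prosecution a tolling event.
Saldana filed on 3 February 2011, before the 25 February 2011 deadline, so the action is timely.

TIMELY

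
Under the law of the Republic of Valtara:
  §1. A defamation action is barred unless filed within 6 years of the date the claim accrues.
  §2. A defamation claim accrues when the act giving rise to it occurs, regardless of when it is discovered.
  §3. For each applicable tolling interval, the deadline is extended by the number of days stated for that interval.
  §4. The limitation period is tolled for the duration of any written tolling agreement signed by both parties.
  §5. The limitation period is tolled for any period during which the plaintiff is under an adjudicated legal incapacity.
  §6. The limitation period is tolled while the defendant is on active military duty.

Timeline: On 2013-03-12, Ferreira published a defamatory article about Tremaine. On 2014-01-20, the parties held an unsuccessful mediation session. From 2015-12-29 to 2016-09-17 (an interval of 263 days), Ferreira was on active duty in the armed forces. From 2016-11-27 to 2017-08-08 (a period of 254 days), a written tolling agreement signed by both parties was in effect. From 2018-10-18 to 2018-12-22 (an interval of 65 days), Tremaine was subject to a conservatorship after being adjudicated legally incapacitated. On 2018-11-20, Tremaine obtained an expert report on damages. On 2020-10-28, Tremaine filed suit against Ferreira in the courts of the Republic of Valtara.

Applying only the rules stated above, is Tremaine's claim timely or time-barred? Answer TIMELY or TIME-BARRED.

The claim accrued on 2013-03-12, when the wrongful act occurred.
Adding the 6 years base period to 2013-03-12 gives a deadline of 2019-03-12, before any tolling.
Because the defendant's active military service ran from 2015-12-29 to 2016-09-17, the deadline is extended by 263 days to 2019-11-30.
Because the written tolling agreement ran from 2016-11-27 to 2017-08-08, the deadline is extended by 254 days to 2020-08-10.
Because the plaintiff's legal incapacity ran from 2018-10-18 to 2018-12-22, the deadline is extended by 65 days to 2020-10-14.
The other events in the timeline have no effect on the limitation period under the stated rules.
Filing on 2020-10-28 missed the 2020-10-14 deadline — the action is time-barred.

TIME-BARRED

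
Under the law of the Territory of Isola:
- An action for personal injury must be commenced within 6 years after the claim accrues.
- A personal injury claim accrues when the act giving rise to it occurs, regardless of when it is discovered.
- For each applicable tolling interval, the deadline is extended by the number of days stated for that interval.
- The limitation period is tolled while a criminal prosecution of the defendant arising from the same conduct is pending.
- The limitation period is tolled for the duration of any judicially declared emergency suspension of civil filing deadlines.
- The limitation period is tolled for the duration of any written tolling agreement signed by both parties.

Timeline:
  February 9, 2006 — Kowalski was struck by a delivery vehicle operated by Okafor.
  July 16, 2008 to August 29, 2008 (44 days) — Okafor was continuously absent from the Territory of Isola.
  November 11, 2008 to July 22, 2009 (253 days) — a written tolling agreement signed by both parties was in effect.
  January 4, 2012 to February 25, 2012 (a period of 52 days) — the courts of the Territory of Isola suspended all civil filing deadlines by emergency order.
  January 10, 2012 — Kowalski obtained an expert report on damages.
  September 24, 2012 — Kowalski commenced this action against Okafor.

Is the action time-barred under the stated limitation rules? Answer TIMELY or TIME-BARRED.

The claim accrued on February 9, 2006, the date of the act.
Adding the 6 years base period to February 9, 2006 gives a deadline of February 9, 2012, before any tolling.
The period was tolled for 253 days by the written tolling agreement (November 11, 2008 to July 22, 2009), pushing the deadline to October 19, 2012.
The period was tolled for 52 days by the emergency suspension of filing deadlines (January 4, 2012 to February 25, 2012), pushing the deadline to December 10, 2012.
Although the defendant's absence ran from July 16, 2008 to August 29, 2008, the stated rules do not make that a tolling event, so it is disregarded.
The other events in the timeline have no effect on the limitation period under the stated rules.
Filing on September 24, 2012 beat the December 10, 2012 deadline — the action is timely.

TIMELY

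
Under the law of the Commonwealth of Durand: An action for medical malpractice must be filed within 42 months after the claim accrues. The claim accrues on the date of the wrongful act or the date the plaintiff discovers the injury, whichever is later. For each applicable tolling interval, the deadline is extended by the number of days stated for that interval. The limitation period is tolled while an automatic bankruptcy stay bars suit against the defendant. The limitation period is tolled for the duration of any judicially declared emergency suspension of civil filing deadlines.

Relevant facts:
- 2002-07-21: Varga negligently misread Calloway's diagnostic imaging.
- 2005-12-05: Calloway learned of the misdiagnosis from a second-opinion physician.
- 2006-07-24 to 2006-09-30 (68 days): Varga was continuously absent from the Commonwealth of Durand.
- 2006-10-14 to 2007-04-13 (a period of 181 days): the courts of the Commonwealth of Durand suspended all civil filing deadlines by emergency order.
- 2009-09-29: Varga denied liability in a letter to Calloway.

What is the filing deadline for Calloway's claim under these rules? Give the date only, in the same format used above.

Taking the later of the act (2002-07-21) and discovery (2005-12-05), the claim accrued on 2005-12-05.
Adding the 42 months base period to 2005-12-05 gives a deadline of 2009-06-05, before any tolling.
The period was tolled for 181 days by the emergency suspension of filing deadlines (2006-10-14 to 2007-04-13), pushing the deadline to 2009-12-03.
Although the defendant's absence ran from 2006-07-24 to 2006-09-30, the stated rules do not make that a tolling event, so it is disregarded.
None of the other events listed affects the running of the period under the stated rules.

2009-12-03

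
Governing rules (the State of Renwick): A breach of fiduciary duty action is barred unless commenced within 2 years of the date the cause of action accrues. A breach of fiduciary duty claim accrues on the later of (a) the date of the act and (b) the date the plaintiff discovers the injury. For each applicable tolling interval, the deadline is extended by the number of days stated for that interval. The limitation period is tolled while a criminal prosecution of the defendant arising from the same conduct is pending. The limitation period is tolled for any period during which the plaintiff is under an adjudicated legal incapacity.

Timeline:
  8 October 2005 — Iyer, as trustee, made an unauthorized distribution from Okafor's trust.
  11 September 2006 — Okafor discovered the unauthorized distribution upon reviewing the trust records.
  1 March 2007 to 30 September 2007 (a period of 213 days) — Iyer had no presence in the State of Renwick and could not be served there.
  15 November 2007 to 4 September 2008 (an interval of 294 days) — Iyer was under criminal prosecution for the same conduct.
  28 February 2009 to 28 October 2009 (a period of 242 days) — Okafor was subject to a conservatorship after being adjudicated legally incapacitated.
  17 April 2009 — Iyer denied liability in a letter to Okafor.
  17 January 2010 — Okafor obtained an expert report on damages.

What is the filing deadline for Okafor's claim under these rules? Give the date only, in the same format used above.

1 March 2010

Taking the later of the act (8 October 2005) and discovery (11 September 2006), the claim accrued on 11 September 2006.
The untolled deadline — 2 years after 11 September 2006 — is 11 September 2008.
Because the pending criminal prosecution ran from 15 November 2007 to 4 September 2008, the deadline is extended by 294 days to 2 July 2009.
The period was tolled for 242 days by the plaintiff's legal incapacity (28 February 2009 to 28 October 2009), pushing the deadline to 1 March 2010.
The defendant's absence from the jurisdiction from 1 March 2007 to 30 September 2007 does not toll the period, because no stated rule makes the defendant's absence a tolling event.
The other events in the timeline have no effect on the limitation period under the stated rules.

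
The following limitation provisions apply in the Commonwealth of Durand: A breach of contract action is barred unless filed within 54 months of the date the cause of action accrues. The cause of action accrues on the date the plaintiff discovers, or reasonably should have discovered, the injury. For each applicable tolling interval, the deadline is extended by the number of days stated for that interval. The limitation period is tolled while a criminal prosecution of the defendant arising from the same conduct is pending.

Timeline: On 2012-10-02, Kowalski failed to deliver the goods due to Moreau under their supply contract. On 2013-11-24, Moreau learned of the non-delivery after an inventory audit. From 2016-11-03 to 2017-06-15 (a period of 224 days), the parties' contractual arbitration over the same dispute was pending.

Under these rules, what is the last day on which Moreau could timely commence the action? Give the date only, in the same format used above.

Under the discovery rule, the claim accrued on 2013-11-24, when Moreau discovered the injury — not on the 2012-10-02 date of the underlying act.
The untolled deadline — 54 months after 2013-11-24 — is 2018-05-24.
The pending related arbitration from 2016-11-03 to 2017-06-15 does not toll the period, because no stated rule makes a pending arbitration a tolling event.

2018-05-24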